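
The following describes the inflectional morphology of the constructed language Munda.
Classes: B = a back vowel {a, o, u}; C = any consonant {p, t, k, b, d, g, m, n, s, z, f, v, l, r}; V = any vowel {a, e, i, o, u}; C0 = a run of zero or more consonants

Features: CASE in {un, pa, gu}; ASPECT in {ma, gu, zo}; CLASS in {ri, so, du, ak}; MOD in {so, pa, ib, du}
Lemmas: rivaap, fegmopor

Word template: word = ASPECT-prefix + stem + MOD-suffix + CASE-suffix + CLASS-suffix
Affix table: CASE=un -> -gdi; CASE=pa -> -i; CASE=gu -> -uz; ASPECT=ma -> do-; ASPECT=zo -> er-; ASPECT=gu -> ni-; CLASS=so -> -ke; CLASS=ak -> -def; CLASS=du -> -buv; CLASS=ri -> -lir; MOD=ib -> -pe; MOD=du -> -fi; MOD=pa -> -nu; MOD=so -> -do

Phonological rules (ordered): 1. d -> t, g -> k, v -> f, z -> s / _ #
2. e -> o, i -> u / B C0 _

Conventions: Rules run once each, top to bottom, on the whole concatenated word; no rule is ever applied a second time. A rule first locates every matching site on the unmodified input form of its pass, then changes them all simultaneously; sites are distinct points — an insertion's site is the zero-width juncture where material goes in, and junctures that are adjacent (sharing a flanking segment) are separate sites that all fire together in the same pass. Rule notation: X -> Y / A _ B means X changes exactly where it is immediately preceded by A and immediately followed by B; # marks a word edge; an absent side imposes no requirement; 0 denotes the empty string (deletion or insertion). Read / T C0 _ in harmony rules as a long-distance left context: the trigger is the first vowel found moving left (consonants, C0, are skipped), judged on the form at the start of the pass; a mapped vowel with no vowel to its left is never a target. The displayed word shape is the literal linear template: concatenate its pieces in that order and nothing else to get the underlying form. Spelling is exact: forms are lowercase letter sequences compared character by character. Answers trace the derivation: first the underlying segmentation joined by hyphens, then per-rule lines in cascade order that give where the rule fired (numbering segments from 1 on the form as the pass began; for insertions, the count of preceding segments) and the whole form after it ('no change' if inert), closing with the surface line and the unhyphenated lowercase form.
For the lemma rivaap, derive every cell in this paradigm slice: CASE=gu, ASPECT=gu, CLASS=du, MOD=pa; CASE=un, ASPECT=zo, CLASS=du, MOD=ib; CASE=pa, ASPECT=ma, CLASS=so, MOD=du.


cell CASE=gu, ASPECT=gu, CLASS=du, MOD=pa:
underlying: ni-rivaap-nu-uz-buv
1. d -> t, g -> k, v -> f, z -> s / _ #: fires at position(s) 15: nirivaapnuuzbuf
2. e -> o, i -> u / B C0 _: no change
surface: nirivaapnuuzbuf

cell CASE=un, ASPECT=zo, CLASS=du, MOD=ib:
underlying: er-rivaap-pe-gdi-buv
1. d -> t, g -> k, v -> f, z -> s / _ #: fires at position(s) 16: errivaappegdibuf
2. e -> o, i -> u / B C0 _: fires at position(s) 10: errivaappogdibuf
surface: errivaappogdibuf

cell CASE=pa, ASPECT=ma, CLASS=so, MOD=du:
underlying: do-rivaap-fi-i-ke
1. d -> t, g -> k, v -> f, z -> s / _ #: no change
2. e -> o, i -> u / B C0 _: fires at position(s) 4, 10: doruvaapfuike
surface: doruvaapfuike


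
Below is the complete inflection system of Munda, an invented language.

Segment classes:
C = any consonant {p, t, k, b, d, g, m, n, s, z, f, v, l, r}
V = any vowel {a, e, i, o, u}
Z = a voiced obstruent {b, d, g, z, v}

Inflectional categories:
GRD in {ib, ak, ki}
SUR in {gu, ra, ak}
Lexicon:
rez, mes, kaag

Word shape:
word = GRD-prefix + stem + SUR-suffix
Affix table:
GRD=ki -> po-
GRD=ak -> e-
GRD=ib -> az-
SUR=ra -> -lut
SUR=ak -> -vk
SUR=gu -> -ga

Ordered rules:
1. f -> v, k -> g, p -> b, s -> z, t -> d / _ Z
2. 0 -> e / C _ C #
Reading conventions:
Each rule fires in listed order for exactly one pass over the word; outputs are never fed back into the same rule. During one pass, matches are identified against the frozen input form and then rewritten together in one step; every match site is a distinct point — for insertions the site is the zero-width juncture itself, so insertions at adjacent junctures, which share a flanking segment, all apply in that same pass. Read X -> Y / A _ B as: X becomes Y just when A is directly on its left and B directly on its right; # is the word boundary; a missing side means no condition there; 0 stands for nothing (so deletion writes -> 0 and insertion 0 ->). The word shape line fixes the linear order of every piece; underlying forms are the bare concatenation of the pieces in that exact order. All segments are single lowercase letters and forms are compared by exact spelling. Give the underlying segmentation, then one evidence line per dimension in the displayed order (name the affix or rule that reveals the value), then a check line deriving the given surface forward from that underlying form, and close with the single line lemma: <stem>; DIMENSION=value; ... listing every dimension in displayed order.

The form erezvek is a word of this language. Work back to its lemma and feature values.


underlying: e-rez-vk
GRD=ak - signalled by the affix e-
SUR=ak - signalled by the affix -vk
check: erezvk -> erezvk -> erezvek
lemma: rez; GRD=ak; SUR=ak


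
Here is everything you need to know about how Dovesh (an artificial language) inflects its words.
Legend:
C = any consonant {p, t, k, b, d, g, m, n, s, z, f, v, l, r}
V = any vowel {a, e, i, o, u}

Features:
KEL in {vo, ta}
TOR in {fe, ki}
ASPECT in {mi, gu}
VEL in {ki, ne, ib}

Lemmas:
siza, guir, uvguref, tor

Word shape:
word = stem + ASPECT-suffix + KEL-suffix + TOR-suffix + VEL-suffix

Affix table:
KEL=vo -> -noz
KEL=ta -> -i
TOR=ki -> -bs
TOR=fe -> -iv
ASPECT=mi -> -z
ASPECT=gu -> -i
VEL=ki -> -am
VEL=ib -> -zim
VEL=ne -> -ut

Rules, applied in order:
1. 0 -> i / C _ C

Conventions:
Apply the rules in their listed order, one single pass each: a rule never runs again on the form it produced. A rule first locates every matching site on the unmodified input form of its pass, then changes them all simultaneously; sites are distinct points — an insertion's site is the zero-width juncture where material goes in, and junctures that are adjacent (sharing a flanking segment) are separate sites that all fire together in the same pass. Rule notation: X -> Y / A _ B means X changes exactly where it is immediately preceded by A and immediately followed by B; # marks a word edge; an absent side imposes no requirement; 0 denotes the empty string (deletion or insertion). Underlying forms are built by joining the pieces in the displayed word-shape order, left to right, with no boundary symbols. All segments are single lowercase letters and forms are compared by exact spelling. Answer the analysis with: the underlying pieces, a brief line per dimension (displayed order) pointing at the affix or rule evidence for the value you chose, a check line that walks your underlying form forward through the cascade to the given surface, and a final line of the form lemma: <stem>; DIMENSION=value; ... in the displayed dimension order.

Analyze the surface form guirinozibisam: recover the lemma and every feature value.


underlying: guir-i-noz-bs-am
KEL=vo - signalled by the affix -noz
TOR=ki - signalled by the affix -bs
ASPECT=gu - signalled by the affix -i
VEL=ki - signalled by the affix -am
check: guirinozbsam -> guirinozibisam
lemma: guir; KEL=vo; TOR=ki; ASPECT=gu; VEL=ki


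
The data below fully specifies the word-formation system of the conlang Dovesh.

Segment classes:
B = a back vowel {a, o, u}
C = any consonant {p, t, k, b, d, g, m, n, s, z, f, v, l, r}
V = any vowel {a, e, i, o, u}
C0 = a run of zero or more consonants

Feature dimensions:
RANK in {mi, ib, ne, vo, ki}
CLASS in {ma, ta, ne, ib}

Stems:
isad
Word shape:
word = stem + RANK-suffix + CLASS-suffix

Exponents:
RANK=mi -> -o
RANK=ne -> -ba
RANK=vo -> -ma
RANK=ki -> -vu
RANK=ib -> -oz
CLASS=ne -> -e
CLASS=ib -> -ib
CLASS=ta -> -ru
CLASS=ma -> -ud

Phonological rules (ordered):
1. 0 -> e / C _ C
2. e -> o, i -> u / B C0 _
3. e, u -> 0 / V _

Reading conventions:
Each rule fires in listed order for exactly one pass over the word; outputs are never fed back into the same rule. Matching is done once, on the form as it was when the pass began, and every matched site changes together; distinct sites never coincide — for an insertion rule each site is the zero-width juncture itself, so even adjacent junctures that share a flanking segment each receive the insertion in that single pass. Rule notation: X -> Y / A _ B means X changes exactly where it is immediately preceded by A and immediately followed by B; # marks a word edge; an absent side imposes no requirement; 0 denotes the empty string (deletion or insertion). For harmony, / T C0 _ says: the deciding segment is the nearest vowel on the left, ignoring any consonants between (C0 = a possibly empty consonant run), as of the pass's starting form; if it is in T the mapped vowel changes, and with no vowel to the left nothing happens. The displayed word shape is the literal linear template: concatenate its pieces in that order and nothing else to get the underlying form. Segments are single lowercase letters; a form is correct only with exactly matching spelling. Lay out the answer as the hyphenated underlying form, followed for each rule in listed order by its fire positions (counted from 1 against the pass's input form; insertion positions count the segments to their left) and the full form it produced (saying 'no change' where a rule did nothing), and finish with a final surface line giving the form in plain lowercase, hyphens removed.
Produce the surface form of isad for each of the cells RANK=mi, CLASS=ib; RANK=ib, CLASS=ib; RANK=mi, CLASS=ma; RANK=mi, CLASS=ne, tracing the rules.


cell RANK=mi, CLASS=ib:
underlying: isad-o-ib
1. 0 -> e / C _ C: no change
2. e -> o, i -> u / B C0 _: fires at position(s) 6: isadoub
3. e, u -> 0 / V _: fires at position(s) 6: isadob
surface: isadob

cell RANK=ib, CLASS=ib:
underlying: isad-oz-ib
1. 0 -> e / C _ C: no change
2. e -> o, i -> u / B C0 _: fires at position(s) 7: isadozub
3. e, u -> 0 / V _: no change
surface: isadozub

cell RANK=mi, CLASS=ma:
underlying: isad-o-ud
1. 0 -> e / C _ C: no change
2. e -> o, i -> u / B C0 _: no change
3. e, u -> 0 / V _: fires at position(s) 6: isadod
surface: isadod

cell RANK=mi, CLASS=ne:
underlying: isad-o-e
1. 0 -> e / C _ C: no change
2. e -> o, i -> u / B C0 _: fires at position(s) 6: isadoo
3. e, u -> 0 / V _: no change
surface: isadoo


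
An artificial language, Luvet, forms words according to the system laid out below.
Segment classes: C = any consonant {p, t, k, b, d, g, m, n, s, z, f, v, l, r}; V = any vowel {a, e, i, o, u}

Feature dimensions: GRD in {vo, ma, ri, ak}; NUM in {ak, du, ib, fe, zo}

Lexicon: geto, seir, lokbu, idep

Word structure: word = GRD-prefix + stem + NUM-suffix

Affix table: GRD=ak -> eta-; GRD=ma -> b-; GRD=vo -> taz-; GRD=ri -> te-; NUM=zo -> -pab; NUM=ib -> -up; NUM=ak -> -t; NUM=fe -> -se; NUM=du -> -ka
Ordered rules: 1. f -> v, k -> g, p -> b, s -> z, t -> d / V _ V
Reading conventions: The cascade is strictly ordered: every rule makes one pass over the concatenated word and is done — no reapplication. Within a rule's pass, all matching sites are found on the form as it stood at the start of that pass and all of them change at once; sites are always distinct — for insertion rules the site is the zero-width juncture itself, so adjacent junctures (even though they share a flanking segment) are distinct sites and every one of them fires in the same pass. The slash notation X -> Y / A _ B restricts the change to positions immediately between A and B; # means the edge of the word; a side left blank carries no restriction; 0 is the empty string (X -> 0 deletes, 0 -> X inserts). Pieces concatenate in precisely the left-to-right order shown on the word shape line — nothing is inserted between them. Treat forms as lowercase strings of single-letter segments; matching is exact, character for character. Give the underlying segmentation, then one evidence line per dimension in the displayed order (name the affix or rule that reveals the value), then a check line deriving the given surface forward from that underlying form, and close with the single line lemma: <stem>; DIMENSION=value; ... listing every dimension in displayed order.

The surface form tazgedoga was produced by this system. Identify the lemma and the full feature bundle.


underlying: taz-geto-ka
GRD=vo - signalled by the affix taz-
NUM=du - signalled by the affix -ka
check: tazgetoka -> tazgedoga
lemma: geto; GRD=vo; NUM=du


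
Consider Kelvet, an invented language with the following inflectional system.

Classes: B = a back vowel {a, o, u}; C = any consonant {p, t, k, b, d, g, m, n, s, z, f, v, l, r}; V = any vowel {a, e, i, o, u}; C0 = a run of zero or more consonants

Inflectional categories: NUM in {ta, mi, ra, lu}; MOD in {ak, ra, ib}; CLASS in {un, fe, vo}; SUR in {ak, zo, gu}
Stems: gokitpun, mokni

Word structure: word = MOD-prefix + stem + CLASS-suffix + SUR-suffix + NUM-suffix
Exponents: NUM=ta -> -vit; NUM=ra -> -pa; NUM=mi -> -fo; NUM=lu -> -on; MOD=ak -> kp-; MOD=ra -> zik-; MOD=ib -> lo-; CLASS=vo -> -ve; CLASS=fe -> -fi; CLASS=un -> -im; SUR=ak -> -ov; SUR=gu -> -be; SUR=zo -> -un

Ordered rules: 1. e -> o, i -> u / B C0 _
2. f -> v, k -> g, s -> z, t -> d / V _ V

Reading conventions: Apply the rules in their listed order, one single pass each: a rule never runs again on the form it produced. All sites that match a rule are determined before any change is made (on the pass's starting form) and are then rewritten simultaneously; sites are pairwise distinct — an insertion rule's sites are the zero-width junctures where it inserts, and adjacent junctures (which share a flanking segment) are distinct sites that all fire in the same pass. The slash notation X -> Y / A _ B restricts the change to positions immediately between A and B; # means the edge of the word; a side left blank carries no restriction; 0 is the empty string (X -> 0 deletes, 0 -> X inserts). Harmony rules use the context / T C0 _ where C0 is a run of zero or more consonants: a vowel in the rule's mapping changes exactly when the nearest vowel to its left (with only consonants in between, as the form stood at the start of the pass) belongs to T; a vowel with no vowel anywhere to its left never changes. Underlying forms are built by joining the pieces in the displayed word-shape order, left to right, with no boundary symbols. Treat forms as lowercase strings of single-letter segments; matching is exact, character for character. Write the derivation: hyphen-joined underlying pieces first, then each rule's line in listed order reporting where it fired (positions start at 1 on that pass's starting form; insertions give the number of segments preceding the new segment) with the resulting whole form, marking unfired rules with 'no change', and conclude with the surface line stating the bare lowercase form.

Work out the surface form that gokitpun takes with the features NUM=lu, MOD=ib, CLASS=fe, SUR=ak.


underlying: lo-gokitpun-fi-ov-on
1. e -> o, i -> u / B C0 _: fires at position(s) 6, 12: logokutpunfuovon
2. f -> v, k -> g, s -> z, t -> d / V _ V: fires at position(s) 5: logogutpunfuovon
surface: logogutpunfuovon


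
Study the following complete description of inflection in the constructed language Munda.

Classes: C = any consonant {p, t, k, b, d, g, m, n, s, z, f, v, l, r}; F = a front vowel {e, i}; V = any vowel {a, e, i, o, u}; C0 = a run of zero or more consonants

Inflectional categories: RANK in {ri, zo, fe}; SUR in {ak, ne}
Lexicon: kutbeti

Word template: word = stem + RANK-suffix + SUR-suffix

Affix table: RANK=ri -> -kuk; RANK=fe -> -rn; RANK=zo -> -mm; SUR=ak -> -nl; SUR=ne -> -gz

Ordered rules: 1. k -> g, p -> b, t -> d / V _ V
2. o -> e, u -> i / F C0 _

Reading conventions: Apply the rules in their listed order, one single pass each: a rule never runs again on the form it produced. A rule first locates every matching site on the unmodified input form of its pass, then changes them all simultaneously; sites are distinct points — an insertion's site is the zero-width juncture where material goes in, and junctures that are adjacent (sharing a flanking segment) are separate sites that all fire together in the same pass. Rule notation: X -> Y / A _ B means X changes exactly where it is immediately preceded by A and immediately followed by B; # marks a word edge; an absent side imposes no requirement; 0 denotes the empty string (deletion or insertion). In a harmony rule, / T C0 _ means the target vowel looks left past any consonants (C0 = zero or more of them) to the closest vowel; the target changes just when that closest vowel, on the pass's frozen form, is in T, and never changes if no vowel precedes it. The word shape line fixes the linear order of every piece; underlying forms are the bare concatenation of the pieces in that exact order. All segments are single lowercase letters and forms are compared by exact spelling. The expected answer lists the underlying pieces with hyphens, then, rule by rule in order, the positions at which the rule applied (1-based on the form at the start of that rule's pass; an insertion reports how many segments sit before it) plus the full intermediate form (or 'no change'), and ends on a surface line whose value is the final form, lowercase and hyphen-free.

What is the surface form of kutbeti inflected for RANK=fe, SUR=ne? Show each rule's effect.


underlying: kutbeti-rn-gz
1. k -> g, p -> b, t -> d / V _ V: fires at position(s) 6: kutbedirngz
2. o -> e, u -> i / F C0 _: no change
surface: kutbedirngz


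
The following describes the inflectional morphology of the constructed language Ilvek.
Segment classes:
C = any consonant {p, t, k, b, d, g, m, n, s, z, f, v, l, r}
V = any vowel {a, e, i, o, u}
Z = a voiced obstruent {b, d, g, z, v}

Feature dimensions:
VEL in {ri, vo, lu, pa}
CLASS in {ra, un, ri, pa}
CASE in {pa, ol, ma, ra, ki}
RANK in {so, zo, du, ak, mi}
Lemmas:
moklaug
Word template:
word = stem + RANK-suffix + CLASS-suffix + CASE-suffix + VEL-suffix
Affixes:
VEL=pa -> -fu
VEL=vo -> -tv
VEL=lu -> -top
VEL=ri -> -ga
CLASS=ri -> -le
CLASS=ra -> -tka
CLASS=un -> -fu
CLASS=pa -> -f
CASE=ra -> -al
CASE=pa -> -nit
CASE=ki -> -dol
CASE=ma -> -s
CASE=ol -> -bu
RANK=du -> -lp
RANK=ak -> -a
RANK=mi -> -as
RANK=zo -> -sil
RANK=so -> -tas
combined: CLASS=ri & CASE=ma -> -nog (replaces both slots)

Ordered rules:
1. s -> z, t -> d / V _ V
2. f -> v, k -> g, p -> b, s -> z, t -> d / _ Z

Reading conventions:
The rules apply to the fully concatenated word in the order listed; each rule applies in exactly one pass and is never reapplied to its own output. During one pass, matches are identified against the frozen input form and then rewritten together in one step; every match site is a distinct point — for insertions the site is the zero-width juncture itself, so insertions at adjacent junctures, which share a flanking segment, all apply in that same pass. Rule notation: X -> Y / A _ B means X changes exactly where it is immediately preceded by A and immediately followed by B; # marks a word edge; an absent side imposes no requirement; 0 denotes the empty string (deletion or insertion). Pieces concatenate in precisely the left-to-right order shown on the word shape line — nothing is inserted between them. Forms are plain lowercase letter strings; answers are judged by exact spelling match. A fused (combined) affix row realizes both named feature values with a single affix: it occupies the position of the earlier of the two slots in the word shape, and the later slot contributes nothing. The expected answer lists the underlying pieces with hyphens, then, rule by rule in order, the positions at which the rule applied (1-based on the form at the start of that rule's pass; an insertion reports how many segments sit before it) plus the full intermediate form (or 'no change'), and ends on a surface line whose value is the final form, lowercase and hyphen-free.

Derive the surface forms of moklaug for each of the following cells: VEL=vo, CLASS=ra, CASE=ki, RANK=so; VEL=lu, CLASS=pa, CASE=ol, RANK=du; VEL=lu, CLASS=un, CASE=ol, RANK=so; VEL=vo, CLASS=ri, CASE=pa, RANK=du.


cell VEL=vo, CLASS=ra, CASE=ki, RANK=so:
underlying: moklaug-tas-tka-dol-tv
1. s -> z, t -> d / V _ V: no change
2. f -> v, k -> g, p -> b, s -> z, t -> d / _ Z: fires at position(s) 17: moklaugtastkadoldv
surface: moklaugtastkadoldv

cell VEL=lu, CLASS=pa, CASE=ol, RANK=du:
underlying: moklaug-lp-f-bu-top
1. s -> z, t -> d / V _ V: fires at position(s) 13: moklauglpfbudop
2. f -> v, k -> g, p -> b, s -> z, t -> d / _ Z: fires at position(s) 10: moklauglpvbudop
surface: moklauglpvbudop

cell VEL=lu, CLASS=un, CASE=ol, RANK=so:
underlying: moklaug-tas-fu-bu-top
1. s -> z, t -> d / V _ V: fires at position(s) 15: moklaugtasfubudop
2. f -> v, k -> g, p -> b, s -> z, t -> d / _ Z: no change
surface: moklaugtasfubudop

cell VEL=vo, CLASS=ri, CASE=pa, RANK=du:
underlying: moklaug-lp-le-nit-tv
1. s -> z, t -> d / V _ V: no change
2. f -> v, k -> g, p -> b, s -> z, t -> d / _ Z: fires at position(s) 15: moklauglplenitdv
surface: moklauglplenitdv


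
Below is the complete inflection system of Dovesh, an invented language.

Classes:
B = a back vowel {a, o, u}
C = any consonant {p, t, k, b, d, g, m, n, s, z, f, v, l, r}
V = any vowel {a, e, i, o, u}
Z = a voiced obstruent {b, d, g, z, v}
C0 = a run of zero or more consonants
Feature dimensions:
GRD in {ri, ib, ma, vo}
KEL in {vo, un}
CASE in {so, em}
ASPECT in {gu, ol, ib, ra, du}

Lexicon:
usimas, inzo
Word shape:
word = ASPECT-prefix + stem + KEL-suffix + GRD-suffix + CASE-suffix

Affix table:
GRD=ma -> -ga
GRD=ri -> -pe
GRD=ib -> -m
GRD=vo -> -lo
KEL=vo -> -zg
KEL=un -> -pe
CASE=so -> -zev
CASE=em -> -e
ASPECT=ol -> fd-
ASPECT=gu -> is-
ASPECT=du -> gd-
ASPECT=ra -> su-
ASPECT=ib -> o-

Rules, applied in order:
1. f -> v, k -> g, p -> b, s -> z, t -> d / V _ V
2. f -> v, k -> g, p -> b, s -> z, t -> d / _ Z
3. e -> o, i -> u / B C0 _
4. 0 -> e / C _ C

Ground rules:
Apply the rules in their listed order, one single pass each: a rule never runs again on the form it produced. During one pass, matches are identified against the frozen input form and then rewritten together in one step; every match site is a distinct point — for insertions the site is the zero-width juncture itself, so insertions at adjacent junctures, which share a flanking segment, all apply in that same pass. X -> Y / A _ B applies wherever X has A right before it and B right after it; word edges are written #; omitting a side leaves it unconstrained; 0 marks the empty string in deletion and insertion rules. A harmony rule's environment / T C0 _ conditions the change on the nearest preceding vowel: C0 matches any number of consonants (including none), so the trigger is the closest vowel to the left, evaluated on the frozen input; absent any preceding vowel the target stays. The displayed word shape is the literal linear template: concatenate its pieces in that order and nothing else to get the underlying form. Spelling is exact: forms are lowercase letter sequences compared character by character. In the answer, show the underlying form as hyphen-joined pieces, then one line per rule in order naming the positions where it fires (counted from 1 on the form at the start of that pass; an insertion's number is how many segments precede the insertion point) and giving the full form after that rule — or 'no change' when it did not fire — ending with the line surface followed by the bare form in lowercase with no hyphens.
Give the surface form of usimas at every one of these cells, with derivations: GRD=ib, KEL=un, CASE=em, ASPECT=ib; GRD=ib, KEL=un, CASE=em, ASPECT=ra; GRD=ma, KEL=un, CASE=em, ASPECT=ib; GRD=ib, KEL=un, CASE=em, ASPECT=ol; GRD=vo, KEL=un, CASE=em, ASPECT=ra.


cell GRD=ib, KEL=un, CASE=em, ASPECT=ib:
underlying: o-usimas-pe-m-e
1. f -> v, k -> g, p -> b, s -> z, t -> d / V _ V: fires at position(s) 3: ouzimaspeme
2. f -> v, k -> g, p -> b, s -> z, t -> d / _ Z: no change
3. e -> o, i -> u / B C0 _: fires at position(s) 4, 9: ouzumaspome
4. 0 -> e / C _ C: inserts after position(s) 7: ouzumasepome
surface: ouzumasepome

cell GRD=ib, KEL=un, CASE=em, ASPECT=ra:
underlying: su-usimas-pe-m-e
1. f -> v, k -> g, p -> b, s -> z, t -> d / V _ V: fires at position(s) 4: suuzimaspeme
2. f -> v, k -> g, p -> b, s -> z, t -> d / _ Z: no change
3. e -> o, i -> u / B C0 _: fires at position(s) 5, 10: suuzumaspome
4. 0 -> e / C _ C: inserts after position(s) 8: suuzumasepome
surface: suuzumasepome

cell GRD=ma, KEL=un, CASE=em, ASPECT=ib:
underlying: o-usimas-pe-ga-e
1. f -> v, k -> g, p -> b, s -> z, t -> d / V _ V: fires at position(s) 3: ouzimaspegae
2. f -> v, k -> g, p -> b, s -> z, t -> d / _ Z: no change
3. e -> o, i -> u / B C0 _: fires at position(s) 4, 9, 12: ouzumaspogao
4. 0 -> e / C _ C: inserts after position(s) 7: ouzumasepogao
surface: ouzumasepogao

cell GRD=ib, KEL=un, CASE=em, ASPECT=ol:
underlying: fd-usimas-pe-m-e
1. f -> v, k -> g, p -> b, s -> z, t -> d / V _ V: fires at position(s) 4: fduzimaspeme
2. f -> v, k -> g, p -> b, s -> z, t -> d / _ Z: fires at position(s) 1: vduzimaspeme
3. e -> o, i -> u / B C0 _: fires at position(s) 5, 10: vduzumaspome
4. 0 -> e / C _ C: inserts after position(s) 1, 8: veduzumasepome
surface: veduzumasepome

cell GRD=vo, KEL=un, CASE=em, ASPECT=ra:
underlying: su-usimas-pe-lo-e
1. f -> v, k -> g, p -> b, s -> z, t -> d / V _ V: fires at position(s) 4: suuzimaspeloe
2. f -> v, k -> g, p -> b, s -> z, t -> d / _ Z: no change
3. e -> o, i -> u / B C0 _: fires at position(s) 5, 10, 13: suuzumaspoloo
4. 0 -> e / C _ C: inserts after position(s) 8: suuzumasepoloo
surface: suuzumasepoloo


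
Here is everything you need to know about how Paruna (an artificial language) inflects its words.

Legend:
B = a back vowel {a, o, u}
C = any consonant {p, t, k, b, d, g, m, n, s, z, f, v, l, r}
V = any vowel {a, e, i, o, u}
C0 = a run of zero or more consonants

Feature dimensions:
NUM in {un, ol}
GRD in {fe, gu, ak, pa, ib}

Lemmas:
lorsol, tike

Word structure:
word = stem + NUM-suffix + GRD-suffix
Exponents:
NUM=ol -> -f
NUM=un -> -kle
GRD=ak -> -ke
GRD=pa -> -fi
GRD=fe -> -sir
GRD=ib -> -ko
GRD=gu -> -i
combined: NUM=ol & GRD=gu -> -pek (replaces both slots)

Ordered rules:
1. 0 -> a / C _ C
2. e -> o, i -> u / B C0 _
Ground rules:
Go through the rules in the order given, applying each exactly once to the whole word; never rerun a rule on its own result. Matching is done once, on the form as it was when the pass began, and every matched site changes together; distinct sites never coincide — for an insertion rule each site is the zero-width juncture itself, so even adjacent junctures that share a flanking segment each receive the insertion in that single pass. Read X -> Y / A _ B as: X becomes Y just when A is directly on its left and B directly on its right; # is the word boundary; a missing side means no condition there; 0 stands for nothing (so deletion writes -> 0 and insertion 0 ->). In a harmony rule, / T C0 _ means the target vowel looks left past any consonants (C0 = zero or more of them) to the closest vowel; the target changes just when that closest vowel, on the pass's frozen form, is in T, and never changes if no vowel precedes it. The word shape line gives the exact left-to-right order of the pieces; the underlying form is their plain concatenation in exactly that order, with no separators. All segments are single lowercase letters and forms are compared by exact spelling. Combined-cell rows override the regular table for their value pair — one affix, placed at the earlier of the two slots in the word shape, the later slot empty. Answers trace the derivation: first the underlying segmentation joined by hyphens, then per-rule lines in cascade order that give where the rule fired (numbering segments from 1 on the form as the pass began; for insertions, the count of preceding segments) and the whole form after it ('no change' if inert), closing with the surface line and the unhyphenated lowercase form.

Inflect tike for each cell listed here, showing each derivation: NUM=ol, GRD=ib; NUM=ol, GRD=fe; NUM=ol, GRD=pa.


cell NUM=ol, GRD=ib:
underlying: tike-f-ko
1. 0 -> a / C _ C: inserts after position(s) 5: tikefako
2. e -> o, i -> u / B C0 _: no change
surface: tikefako

cell NUM=ol, GRD=fe:
underlying: tike-f-sir
1. 0 -> a / C _ C: inserts after position(s) 5: tikefasir
2. e -> o, i -> u / B C0 _: fires at position(s) 8: tikefasur
surface: tikefasur

cell NUM=ol, GRD=pa:
underlying: tike-f-fi
1. 0 -> a / C _ C: inserts after position(s) 5: tikefafi
2. e -> o, i -> u / B C0 _: fires at position(s) 8: tikefafu
surface: tikefafu


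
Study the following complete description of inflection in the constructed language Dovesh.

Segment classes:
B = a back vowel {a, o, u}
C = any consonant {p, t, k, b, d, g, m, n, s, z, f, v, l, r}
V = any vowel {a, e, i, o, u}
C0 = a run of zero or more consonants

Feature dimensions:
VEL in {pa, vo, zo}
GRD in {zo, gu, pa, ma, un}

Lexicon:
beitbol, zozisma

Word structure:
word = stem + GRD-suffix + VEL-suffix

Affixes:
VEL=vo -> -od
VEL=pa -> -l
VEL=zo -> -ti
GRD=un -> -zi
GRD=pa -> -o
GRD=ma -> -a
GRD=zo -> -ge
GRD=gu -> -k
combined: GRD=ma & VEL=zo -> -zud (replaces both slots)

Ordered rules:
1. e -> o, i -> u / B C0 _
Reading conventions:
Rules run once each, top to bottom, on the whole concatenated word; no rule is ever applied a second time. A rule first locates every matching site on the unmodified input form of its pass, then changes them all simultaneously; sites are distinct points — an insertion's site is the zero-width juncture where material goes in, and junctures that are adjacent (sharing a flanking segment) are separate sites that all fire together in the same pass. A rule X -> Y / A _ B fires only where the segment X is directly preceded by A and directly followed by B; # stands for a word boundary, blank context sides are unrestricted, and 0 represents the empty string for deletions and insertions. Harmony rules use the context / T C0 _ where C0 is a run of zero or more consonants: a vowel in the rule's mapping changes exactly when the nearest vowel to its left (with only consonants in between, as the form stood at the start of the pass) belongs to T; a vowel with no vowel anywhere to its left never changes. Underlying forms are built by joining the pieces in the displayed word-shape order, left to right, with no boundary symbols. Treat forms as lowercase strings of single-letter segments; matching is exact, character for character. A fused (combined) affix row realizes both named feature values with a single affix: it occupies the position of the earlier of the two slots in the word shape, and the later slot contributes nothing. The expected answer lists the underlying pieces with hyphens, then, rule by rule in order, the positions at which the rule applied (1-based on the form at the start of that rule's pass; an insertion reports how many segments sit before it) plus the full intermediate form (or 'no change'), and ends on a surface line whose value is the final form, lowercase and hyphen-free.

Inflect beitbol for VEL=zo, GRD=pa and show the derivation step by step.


underlying: beitbol-o-ti
1. e -> o, i -> u / B C0 _: fires at position(s) 10: beitbolotu
surface: beitbolotu


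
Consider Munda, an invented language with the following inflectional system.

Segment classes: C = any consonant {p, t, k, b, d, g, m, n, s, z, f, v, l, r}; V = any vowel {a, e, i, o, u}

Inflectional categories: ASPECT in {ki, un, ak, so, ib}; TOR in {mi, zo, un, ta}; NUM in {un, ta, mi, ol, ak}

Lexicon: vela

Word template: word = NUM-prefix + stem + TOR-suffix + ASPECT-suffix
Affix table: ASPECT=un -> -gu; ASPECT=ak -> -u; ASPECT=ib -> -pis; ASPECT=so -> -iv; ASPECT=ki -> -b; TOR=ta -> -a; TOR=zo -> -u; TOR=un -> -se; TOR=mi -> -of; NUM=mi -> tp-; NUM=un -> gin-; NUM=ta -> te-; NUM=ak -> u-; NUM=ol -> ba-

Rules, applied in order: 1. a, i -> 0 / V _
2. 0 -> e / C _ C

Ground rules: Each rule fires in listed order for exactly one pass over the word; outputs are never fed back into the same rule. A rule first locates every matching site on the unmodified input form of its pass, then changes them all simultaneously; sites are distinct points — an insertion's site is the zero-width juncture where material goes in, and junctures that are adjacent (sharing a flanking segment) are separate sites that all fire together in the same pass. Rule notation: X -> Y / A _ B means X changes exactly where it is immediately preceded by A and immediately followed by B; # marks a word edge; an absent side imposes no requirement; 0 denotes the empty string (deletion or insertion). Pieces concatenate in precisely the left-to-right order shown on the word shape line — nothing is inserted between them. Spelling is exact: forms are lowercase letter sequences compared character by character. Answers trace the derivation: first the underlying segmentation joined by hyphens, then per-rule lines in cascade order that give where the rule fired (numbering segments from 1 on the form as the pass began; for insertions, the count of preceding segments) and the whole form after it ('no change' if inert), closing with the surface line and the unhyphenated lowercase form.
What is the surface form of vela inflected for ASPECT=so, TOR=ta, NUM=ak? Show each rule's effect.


underlying: u-vela-a-iv
1. a, i -> 0 / V _: fires at position(s) 6, 7: uvelav
2. 0 -> e / C _ C: no change
surface: uvelav


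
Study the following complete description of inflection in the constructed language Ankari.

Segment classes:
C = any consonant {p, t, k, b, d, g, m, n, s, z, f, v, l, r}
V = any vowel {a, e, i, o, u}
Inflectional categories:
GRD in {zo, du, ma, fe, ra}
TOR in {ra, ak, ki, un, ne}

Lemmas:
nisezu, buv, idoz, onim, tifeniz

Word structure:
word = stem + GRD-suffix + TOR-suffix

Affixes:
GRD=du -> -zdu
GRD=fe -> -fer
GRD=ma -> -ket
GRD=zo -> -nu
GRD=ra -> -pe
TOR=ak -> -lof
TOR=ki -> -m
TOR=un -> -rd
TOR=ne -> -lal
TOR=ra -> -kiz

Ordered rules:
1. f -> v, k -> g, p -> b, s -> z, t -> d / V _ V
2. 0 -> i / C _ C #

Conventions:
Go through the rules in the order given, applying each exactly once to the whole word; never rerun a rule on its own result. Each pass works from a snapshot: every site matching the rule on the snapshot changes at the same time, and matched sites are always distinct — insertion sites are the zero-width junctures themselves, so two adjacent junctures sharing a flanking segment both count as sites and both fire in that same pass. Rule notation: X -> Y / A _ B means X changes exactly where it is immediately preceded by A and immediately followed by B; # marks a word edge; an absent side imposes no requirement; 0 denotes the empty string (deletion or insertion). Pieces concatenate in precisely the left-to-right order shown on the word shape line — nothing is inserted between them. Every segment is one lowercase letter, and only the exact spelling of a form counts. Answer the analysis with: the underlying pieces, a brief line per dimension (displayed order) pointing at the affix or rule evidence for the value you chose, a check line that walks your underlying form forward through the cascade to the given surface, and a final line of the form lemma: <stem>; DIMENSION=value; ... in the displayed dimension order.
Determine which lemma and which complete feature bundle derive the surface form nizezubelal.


underlying: nisezu-pe-lal
GRD=ra - signalled by the affix -pe
TOR=ne - signalled by the affix -lal
check: nisezupelal -> nizezubelal -> nizezubelal
lemma: nisezu; GRD=ra; TOR=ne


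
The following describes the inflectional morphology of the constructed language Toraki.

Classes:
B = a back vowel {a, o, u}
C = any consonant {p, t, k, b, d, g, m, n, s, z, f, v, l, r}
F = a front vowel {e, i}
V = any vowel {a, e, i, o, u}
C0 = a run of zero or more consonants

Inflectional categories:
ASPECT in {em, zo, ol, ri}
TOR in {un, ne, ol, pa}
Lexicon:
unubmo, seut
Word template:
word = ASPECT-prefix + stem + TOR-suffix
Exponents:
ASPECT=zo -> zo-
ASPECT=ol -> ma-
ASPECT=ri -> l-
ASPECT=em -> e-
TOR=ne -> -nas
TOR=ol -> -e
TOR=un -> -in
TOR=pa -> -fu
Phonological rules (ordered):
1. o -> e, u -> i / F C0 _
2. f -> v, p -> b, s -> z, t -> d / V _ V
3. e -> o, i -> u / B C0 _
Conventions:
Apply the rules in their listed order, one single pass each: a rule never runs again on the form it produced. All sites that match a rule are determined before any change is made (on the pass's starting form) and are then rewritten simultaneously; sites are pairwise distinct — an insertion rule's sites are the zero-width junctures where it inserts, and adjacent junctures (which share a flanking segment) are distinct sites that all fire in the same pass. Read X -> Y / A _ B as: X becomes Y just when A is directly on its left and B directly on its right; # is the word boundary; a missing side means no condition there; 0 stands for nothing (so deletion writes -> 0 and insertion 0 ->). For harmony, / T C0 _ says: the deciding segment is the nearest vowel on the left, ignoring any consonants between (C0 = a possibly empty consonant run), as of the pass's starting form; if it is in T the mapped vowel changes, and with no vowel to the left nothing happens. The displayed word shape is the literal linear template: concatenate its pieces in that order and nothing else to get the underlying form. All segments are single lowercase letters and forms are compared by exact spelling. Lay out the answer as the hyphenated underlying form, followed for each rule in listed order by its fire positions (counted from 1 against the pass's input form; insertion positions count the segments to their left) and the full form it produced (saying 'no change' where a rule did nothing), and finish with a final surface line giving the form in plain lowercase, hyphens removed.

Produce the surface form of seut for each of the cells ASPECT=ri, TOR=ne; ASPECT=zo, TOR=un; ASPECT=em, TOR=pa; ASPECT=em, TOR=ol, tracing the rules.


cell ASPECT=ri, TOR=ne:
underlying: l-seut-nas
1. o -> e, u -> i / F C0 _: fires at position(s) 4: lseitnas
2. f -> v, p -> b, s -> z, t -> d / V _ V: no change
3. e -> o, i -> u / B C0 _: no change
surface: lseitnas

cell ASPECT=zo, TOR=un:
underlying: zo-seut-in
1. o -> e, u -> i / F C0 _: fires at position(s) 5: zoseitin
2. f -> v, p -> b, s -> z, t -> d / V _ V: fires at position(s) 3, 6: zozeidin
3. e -> o, i -> u / B C0 _: fires at position(s) 4: zozoidin
surface: zozoidin

cell ASPECT=em, TOR=pa:
underlying: e-seut-fu
1. o -> e, u -> i / F C0 _: fires at position(s) 4: eseitfu
2. f -> v, p -> b, s -> z, t -> d / V _ V: fires at position(s) 2: ezeitfu
3. e -> o, i -> u / B C0 _: no change
surface: ezeitfu

cell ASPECT=em, TOR=ol:
underlying: e-seut-e
1. o -> e, u -> i / F C0 _: fires at position(s) 4: eseite
2. f -> v, p -> b, s -> z, t -> d / V _ V: fires at position(s) 2, 5: ezeide
3. e -> o, i -> u / B C0 _: no change
surface: ezeide


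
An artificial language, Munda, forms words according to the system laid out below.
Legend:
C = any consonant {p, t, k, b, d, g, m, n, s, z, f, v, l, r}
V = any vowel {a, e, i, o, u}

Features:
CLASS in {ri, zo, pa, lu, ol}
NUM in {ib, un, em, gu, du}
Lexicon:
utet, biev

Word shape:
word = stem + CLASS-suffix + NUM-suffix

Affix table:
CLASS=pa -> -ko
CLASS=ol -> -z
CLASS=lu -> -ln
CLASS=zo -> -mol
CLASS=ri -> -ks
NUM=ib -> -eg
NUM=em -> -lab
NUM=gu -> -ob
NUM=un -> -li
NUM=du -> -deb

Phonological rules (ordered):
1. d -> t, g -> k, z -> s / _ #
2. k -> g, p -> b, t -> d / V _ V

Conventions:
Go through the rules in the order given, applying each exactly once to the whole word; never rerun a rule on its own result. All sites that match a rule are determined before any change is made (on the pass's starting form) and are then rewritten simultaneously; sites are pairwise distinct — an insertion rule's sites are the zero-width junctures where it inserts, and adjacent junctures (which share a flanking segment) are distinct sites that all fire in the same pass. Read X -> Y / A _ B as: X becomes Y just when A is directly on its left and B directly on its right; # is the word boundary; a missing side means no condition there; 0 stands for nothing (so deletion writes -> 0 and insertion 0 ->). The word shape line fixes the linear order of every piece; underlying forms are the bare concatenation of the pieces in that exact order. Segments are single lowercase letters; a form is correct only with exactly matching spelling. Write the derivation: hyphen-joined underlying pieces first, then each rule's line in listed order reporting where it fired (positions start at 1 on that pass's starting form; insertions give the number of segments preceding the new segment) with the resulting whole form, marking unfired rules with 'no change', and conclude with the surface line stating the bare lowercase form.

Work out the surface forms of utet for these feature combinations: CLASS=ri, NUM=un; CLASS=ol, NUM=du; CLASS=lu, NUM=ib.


cell CLASS=ri, NUM=un:
underlying: utet-ks-li
1. d -> t, g -> k, z -> s / _ #: no change
2. k -> g, p -> b, t -> d / V _ V: fires at position(s) 2: udetksli
surface: udetksli

cell CLASS=ol, NUM=du:
underlying: utet-z-deb
1. d -> t, g -> k, z -> s / _ #: no change
2. k -> g, p -> b, t -> d / V _ V: fires at position(s) 2: udetzdeb
surface: udetzdeb

cell CLASS=lu, NUM=ib:
underlying: utet-ln-eg
1. d -> t, g -> k, z -> s / _ #: fires at position(s) 8: utetlnek
2. k -> g, p -> b, t -> d / V _ V: fires at position(s) 2: udetlnek
surface: udetlnek
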